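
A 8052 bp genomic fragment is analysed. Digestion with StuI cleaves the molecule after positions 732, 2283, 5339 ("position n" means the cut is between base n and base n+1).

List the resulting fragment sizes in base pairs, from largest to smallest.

Linear molecule, 3 cuts → 4 fragments:
  732 − 0 = 732 bp
  2283 − 732 = 1551 bp
  5339 − 2283 = 3056 bp
  8052 − 5339 = 2713 bp
Sorted largest to smallest: 3056, 2713, 1551, 732 bp.

3056, 2713, 1551, 732 bp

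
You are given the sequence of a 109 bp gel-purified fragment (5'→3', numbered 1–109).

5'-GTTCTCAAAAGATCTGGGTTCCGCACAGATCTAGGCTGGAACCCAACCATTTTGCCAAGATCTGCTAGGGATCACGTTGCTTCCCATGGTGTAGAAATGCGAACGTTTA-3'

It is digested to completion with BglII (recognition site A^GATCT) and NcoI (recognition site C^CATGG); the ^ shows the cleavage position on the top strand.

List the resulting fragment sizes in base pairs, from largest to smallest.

31, 26, 25, 17, 10 bp

BglII sites (AGATCT) start at positions 10, 27, 58.
BglII cuts after the first base of each site, so after positions 10, 27, 58.
The NcoI site (CCATGG) starts at position 84.
NcoI cuts after the first base of each site, so after position 84.
Combined cut positions: 10, 27, 58, 84.
Linear molecule, 4 cuts → 5 fragments:
  1–10 → 10 bp
  11–27 → 17 bp
  28–58 → 31 bp
  59–84 → 26 bp
  85–109 → 25 bp
Sorted largest to smallest: 31, 26, 25, 17, 10 bp.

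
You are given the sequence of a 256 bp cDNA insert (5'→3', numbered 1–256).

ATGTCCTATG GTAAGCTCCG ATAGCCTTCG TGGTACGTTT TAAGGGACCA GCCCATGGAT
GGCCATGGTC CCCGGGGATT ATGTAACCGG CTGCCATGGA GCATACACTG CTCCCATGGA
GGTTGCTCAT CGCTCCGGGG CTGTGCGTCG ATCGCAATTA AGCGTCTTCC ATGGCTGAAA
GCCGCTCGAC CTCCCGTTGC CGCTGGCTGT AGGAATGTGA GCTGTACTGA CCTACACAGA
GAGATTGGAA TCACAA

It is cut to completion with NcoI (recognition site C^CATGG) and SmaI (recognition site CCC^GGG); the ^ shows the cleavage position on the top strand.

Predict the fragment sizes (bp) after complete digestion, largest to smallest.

87, 55, 53, 21, 20, 10, 10 bp

NcoI sites (CCATGG) start at positions 53, 63, 94, 114, 169.
NcoI cuts after the first base of each site, so after positions 53, 63, 94, 114, 169.
The SmaI site (CCCGGG) starts at position 71.
SmaI cuts after base 3 of each site, so after position 73.
Combined cut positions: 53, 63, 73, 94, 114, 169.
Linear molecule, 6 cuts → 7 fragments:
  1–53 → 53 bp
  54–63 → 10 bp
  64–73 → 10 bp
  74–94 → 21 bp
  95–114 → 20 bp
  115–169 → 55 bp
  170–256 → 87 bp
Sorted largest to smallest: 87, 55, 53, 21, 20, 10, 10 bp.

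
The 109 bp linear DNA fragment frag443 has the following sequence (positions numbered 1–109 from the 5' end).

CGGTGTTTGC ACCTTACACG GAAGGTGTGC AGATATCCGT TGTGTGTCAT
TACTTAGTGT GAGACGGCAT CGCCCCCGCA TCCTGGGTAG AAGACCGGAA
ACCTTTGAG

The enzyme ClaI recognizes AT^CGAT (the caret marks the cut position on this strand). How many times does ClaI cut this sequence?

0

No occurrence of ATCGAT is present in the sequence.
ClaI does not cut: 0 sites.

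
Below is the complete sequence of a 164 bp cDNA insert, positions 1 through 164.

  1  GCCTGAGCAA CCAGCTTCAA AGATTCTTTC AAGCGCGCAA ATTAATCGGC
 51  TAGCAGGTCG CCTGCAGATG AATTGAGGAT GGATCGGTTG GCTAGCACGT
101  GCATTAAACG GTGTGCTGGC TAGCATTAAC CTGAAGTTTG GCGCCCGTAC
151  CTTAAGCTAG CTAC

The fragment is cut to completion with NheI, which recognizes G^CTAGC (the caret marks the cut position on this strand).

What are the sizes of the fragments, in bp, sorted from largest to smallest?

49, 42, 37, 28, 8 bp

NheI sites (GCTAGC) start at positions 49, 91, 119, 156.
NheI cuts after the first base of each site, so after positions 49, 91, 119, 156.
Linear molecule, 4 cuts → 5 fragments:
  1–49 → 49 bp
  50–91 → 42 bp
  92–119 → 28 bp
  120–156 → 37 bp
  157–164 → 8 bp
Sorted largest to smallest: 49, 42, 37, 28, 8 bp.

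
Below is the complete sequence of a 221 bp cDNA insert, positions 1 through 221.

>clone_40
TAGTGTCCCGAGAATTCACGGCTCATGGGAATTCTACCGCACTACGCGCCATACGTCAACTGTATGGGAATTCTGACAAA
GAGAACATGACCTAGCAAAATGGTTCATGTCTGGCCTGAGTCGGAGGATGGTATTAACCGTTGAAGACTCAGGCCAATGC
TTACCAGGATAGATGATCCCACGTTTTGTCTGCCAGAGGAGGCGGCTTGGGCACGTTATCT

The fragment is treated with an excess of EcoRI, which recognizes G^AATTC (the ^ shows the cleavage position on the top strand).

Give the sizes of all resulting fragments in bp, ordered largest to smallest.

EcoRI sites (GAATTC) start at positions 12, 29, 68.
EcoRI cuts after the first base of each site, so after positions 12, 29, 68.
Linear molecule, 3 cuts → 4 fragments:
  1–12 → 12 bp
  13–29 → 17 bp
  30–68 → 39 bp
  69–221 → 153 bp
Sorted largest to smallest: 153, 39, 17, 12 bp.

153, 39, 17, 12 bp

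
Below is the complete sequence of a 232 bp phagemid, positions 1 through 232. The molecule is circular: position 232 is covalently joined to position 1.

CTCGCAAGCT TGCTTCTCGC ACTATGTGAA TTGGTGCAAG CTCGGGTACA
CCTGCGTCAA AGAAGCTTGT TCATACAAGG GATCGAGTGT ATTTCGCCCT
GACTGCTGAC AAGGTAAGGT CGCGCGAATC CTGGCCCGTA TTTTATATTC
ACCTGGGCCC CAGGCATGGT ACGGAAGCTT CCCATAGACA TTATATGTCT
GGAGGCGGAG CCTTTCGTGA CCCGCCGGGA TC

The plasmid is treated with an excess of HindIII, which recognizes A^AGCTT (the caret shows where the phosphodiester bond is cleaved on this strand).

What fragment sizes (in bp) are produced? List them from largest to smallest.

HindIII sites (AAGCTT) start at positions 6, 63, 175.
HindIII cuts after the first base of each site, so after positions 6, 63, 175.
Circular molecule, 3 cuts → 3 fragments:
  7–63 → 57 bp
  64–175 → 112 bp
  176–232 then 1–6 → 57 + 6 = 63 bp
Sorted largest to smallest: 112, 63, 57 bp.

112, 63, 57 bp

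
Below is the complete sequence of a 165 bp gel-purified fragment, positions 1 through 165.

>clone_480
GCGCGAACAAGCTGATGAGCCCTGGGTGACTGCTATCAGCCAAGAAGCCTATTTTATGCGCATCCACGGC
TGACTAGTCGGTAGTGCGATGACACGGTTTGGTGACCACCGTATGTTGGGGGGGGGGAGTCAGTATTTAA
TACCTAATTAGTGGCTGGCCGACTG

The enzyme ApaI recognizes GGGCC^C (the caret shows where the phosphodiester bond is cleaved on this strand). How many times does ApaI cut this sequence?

0

No occurrence of GGGCCC is present in the sequence.
ApaI does not cut: 0 sites.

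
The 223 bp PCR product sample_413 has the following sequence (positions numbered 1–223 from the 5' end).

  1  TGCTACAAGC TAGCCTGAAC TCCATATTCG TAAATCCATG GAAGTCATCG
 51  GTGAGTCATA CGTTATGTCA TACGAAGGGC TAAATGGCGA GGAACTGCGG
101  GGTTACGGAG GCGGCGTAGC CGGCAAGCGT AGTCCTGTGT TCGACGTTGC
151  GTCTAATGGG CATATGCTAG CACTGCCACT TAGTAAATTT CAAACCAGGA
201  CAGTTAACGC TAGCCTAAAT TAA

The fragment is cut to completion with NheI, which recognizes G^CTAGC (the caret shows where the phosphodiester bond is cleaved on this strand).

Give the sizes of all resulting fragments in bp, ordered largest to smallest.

157, 43, 14, 9 bp

NheI sites (GCTAGC) start at positions 9, 166, 209.
NheI cuts after the first base of each site, so after positions 9, 166, 209.
Linear molecule, 3 cuts → 4 fragments:
  1–9 → 9 bp
  10–166 → 157 bp
  167–209 → 43 bp
  210–223 → 14 bp
Sorted largest to smallest: 157, 43, 14, 9 bp.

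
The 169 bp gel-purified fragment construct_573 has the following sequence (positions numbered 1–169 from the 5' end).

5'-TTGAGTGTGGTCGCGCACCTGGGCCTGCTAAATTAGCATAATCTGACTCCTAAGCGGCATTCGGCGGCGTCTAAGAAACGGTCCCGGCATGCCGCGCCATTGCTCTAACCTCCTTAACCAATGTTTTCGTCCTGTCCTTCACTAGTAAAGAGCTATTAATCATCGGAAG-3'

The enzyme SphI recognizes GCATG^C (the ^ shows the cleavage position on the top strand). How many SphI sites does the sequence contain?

1

GCATGC occurs starting at position 87.
SphI cuts at 1 site.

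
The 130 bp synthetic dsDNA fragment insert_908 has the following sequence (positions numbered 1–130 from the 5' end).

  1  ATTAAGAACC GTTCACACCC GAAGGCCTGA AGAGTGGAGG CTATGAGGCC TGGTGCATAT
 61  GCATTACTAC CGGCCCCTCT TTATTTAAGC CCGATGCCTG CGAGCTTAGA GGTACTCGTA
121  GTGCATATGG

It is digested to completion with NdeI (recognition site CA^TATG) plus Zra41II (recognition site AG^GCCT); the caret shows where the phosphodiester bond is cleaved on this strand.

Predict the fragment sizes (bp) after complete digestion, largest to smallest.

68, 24, 23, 10, 5 bp

NdeI sites (CATATG) start at positions 56, 124.
NdeI cuts after base 2 of each site, so after positions 57, 125.
Zra41II sites (AGGCCT) start at positions 23, 46.
Zra41II cuts after base 2 of each site, so after positions 24, 47.
Combined cut positions: 24, 47, 57, 125.
Linear molecule, 4 cuts → 5 fragments:
  1–24 → 24 bp
  25–47 → 23 bp
  48–57 → 10 bp
  58–125 → 68 bp
  126–130 → 5 bp
Sorted largest to smallest: 68, 24, 23, 10, 5 bp.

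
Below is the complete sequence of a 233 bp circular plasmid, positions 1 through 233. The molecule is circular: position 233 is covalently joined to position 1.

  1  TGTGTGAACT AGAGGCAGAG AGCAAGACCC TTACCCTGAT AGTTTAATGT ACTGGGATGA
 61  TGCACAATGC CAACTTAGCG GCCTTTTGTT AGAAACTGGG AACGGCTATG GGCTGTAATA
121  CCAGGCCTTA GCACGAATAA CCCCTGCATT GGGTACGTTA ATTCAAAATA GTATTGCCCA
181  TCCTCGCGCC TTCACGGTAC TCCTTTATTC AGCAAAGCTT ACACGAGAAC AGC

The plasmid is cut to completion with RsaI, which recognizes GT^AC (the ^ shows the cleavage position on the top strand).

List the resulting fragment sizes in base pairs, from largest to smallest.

104, 85, 44 bp

RsaI sites (GTAC) start at positions 49, 153, 197.
RsaI cuts after base 2 of each site, so after positions 50, 154, 198.
Circular molecule, 3 cuts → 3 fragments:
  51–154 → 104 bp
  155–198 → 44 bp
  199–233 then 1–50 → 35 + 50 = 85 bp
Sorted largest to smallest: 104, 85, 44 bp.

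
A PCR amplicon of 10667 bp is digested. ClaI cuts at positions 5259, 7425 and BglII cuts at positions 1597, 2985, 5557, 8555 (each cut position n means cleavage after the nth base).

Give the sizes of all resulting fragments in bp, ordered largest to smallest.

Combined cut positions (sorted): 1597, 2985, 5259, 5557, 7425, 8555.
Linear molecule, 6 cuts → 7 fragments:
  1597 − 0 = 1597 bp
  2985 − 1597 = 1388 bp
  5259 − 2985 = 2274 bp
  5557 − 5259 = 298 bp
  7425 − 5557 = 1868 bp
  8555 − 7425 = 1130 bp
  10667 − 8555 = 2112 bp
Sorted largest to smallest: 2274, 2112, 1868, 1597, 1388, 1130, 298 bp.

2274, 2112, 1868, 1597, 1388, 1130, 298 bp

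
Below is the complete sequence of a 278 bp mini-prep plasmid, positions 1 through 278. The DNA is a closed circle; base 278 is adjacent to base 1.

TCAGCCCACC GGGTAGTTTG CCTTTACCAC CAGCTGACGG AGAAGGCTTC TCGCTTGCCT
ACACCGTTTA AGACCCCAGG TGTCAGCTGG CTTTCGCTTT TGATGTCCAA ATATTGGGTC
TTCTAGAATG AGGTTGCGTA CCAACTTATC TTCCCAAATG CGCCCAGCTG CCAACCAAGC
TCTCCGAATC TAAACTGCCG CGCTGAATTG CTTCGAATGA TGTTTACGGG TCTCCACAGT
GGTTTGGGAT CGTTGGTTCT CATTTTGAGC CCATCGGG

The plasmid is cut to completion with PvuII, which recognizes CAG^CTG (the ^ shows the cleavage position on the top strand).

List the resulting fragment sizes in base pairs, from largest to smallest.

144, 81, 53 bp

PvuII sites (CAGCTG) start at positions 31, 84, 165.
PvuII cuts after base 3 of each site, so after positions 33, 86, 167.
Circular molecule, 3 cuts → 3 fragments:
  34–86 → 53 bp
  87–167 → 81 bp
  168–278 then 1–33 → 111 + 33 = 144 bp
Sorted largest to smallest: 144, 81, 53 bp.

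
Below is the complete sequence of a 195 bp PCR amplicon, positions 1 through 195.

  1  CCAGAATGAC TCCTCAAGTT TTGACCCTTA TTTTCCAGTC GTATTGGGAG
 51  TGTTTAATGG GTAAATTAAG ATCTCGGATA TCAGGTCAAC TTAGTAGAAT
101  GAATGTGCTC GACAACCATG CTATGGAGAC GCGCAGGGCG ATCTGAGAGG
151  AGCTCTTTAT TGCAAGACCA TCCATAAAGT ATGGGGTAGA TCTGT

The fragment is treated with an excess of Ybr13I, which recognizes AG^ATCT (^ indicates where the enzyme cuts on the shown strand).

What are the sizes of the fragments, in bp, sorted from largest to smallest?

Ybr13I sites (AGATCT) start at positions 69, 188.
Ybr13I cuts after base 2 of each site, so after positions 70, 189.
Linear molecule, 2 cuts → 3 fragments:
  1–70 → 70 bp
  71–189 → 119 bp
  190–195 → 6 bp
Sorted largest to smallest: 119, 70, 6 bp.

119, 70, 6 bp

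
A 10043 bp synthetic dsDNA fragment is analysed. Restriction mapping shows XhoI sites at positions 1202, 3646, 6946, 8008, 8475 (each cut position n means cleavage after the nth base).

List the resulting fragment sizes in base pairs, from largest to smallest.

Linear molecule, 5 cuts → 6 fragments:
  1202 − 0 = 1202 bp
  3646 − 1202 = 2444 bp
  6946 − 3646 = 3300 bp
  8008 − 6946 = 1062 bp
  8475 − 8008 = 467 bp
  10043 − 8475 = 1568 bp
Sorted largest to smallest: 3300, 2444, 1568, 1202, 1062, 467 bp.

3300, 2444, 1568, 1202, 1062, 467 bp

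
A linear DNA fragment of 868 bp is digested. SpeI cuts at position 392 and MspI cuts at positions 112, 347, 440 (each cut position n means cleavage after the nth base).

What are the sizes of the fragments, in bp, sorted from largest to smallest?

Combined cut positions (sorted): 112, 347, 392, 440.
Linear molecule, 4 cuts → 5 fragments:
  112 − 0 = 112 bp
  347 − 112 = 235 bp
  392 − 347 = 45 bp
  440 − 392 = 48 bp
  868 − 440 = 428 bp
Sorted largest to smallest: 428, 235, 112, 48, 45 bp.

428, 235, 112, 48, 45 bp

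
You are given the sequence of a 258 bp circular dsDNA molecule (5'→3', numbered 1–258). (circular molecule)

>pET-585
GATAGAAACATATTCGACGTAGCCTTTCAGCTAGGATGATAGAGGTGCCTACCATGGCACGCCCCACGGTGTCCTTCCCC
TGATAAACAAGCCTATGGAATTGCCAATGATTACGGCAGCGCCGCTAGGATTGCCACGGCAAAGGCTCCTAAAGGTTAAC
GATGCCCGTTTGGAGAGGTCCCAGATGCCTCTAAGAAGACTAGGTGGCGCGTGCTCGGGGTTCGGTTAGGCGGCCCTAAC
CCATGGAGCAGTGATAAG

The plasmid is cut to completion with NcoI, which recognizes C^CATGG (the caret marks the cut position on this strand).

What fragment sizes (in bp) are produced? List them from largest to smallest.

189, 69 bp

NcoI sites (CCATGG) start at positions 52, 241.
NcoI cuts after the first base of each site, so after positions 52, 241.
Circular molecule, 2 cuts → 2 fragments:
  53–241 → 189 bp
  242–258 then 1–52 → 17 + 52 = 69 bp
Sorted largest to smallest: 189, 69 bp.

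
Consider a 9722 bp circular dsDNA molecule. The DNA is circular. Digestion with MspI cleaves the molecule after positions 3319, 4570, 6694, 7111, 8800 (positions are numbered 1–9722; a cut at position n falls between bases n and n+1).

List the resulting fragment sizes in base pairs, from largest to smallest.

Circular molecule, 5 cuts → 5 fragments:
  4570 − 3319 = 1251 bp
  6694 − 4570 = 2124 bp
  7111 − 6694 = 417 bp
  8800 − 7111 = 1689 bp
  wrap: 9722 − 8800 + 3319 = 4241 bp
Sorted largest to smallest: 4241, 2124, 1689, 1251, 417 bp.

4241, 2124, 1689, 1251, 417 bp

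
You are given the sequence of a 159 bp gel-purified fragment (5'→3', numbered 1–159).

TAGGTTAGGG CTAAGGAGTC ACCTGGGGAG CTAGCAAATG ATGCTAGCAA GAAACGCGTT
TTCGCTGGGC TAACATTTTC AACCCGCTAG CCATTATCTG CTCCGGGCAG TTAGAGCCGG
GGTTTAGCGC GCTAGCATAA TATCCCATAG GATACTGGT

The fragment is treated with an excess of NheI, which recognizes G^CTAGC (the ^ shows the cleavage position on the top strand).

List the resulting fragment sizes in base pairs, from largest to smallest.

NheI sites (GCTAGC) start at positions 30, 43, 86, 131.
NheI cuts after the first base of each site, so after positions 30, 43, 86, 131.
Linear molecule, 4 cuts → 5 fragments:
  1–30 → 30 bp
  31–43 → 13 bp
  44–86 → 43 bp
  87–131 → 45 bp
  132–159 → 28 bp
Sorted largest to smallest: 45, 43, 30, 28, 13 bp.

45, 43, 30, 28, 13 bp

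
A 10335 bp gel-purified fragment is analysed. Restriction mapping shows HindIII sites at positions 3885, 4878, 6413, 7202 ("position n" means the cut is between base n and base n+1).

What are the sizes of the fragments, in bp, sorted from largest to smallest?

3885, 3133, 1535, 993, 789 bp

Linear molecule, 4 cuts → 5 fragments:
  3885 − 0 = 3885 bp
  4878 − 3885 = 993 bp
  6413 − 4878 = 1535 bp
  7202 − 6413 = 789 bp
  10335 − 7202 = 3133 bp
Sorted largest to smallest: 3885, 3133, 1535, 993, 789 bp.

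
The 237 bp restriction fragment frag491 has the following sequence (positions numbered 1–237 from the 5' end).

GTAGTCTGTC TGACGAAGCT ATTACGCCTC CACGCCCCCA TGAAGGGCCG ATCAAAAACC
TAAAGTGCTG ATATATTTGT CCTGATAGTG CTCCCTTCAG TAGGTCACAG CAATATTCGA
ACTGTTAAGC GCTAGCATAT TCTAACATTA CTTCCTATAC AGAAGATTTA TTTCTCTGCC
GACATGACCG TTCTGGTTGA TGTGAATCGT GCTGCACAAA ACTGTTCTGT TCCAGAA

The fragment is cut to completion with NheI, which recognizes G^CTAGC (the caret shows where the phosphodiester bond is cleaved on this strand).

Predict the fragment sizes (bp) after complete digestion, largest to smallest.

131, 106 bp

The NheI site (GCTAGC) starts at position 131.
NheI cuts after the first base of each site, so after position 131.
Linear molecule, 1 cut → 2 fragments:
  1–131 → 131 bp
  132–237 → 106 bp
Sorted largest to smallest: 131, 106 bp.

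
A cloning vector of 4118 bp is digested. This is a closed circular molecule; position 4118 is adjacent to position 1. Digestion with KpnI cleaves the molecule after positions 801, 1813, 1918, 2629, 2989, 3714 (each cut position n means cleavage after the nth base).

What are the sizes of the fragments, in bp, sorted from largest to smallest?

1205, 1012, 725, 711, 360, 105 bp

Circular molecule, 6 cuts → 6 fragments:
  1813 − 801 = 1012 bp
  1918 − 1813 = 105 bp
  2629 − 1918 = 711 bp
  2989 − 2629 = 360 bp
  3714 − 2989 = 725 bp
  wrap: 4118 − 3714 + 801 = 1205 bp
Sorted largest to smallest: 1205, 1012, 725, 711, 360, 105 bp.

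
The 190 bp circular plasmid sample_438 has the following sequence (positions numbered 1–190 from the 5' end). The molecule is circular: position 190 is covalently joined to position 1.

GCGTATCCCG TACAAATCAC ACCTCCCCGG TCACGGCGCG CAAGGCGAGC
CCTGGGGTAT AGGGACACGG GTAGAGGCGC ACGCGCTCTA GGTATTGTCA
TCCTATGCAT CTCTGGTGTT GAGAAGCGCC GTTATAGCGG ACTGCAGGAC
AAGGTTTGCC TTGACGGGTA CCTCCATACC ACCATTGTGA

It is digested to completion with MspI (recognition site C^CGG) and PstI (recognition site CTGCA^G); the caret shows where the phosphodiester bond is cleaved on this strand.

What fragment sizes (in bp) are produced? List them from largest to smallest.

The MspI site (CCGG) starts at position 27.
MspI cuts after the first base of each site, so after position 27.
The PstI site (CTGCAG) starts at position 142.
PstI cuts after base 5 of each site (before the last base), so after position 146.
Combined cut positions: 27, 146.
Circular molecule, 2 cuts → 2 fragments:
  28–146 → 119 bp
  147–190 then 1–27 → 44 + 27 = 71 bp
Sorted largest to smallest: 119, 71 bp.

119, 71 bp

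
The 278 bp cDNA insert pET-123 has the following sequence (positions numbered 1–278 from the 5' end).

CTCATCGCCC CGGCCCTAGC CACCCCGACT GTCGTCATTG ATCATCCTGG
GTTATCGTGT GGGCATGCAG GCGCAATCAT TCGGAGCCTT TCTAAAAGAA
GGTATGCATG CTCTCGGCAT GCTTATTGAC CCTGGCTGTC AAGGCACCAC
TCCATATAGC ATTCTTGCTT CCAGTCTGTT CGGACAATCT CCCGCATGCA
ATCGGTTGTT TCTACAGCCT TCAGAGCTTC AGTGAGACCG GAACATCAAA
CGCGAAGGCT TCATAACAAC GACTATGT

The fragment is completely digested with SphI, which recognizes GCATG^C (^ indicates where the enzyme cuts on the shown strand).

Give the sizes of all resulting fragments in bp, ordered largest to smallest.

80, 77, 67, 43, 11 bp

SphI sites (GCATGC) start at positions 63, 106, 117, 194.
SphI cuts after base 5 of each site (before the last base), so after positions 67, 110, 121, 198.
Linear molecule, 4 cuts → 5 fragments:
  1–67 → 67 bp
  68–110 → 43 bp
  111–121 → 11 bp
  122–198 → 77 bp
  199–278 → 80 bp
Sorted largest to smallest: 80, 77, 67, 43, 11 bp.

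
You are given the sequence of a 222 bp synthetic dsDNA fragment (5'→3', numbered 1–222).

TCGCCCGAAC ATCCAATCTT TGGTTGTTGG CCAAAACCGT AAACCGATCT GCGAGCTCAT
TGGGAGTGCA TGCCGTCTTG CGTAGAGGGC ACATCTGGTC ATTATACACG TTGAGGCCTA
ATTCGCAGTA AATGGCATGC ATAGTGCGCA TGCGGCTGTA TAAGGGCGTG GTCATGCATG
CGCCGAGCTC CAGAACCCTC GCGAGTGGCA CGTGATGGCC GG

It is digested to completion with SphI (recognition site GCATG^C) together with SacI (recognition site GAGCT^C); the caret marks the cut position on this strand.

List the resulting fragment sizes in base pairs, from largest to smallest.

67, 57, 33, 28, 15, 13, 9 bp

SphI sites (GCATGC) start at positions 68, 135, 148, 176.
SphI cuts after base 5 of each site (before the last base), so after positions 72, 139, 152, 180.
SacI sites (GAGCTC) start at positions 53, 185.
SacI cuts after base 5 of each site (before the last base), so after positions 57, 189.
Combined cut positions: 57, 72, 139, 152, 180, 189.
Linear molecule, 6 cuts → 7 fragments:
  1–57 → 57 bp
  58–72 → 15 bp
  73–139 → 67 bp
  140–152 → 13 bp
  153–180 → 28 bp
  181–189 → 9 bp
  190–222 → 33 bp
Sorted largest to smallest: 67, 57, 33, 28, 15, 13, 9 bp.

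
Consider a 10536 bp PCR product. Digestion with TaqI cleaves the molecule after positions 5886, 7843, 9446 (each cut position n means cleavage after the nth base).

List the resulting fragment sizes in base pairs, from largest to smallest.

5886, 1957, 1603, 1090 bp

Linear molecule, 3 cuts → 4 fragments:
  5886 − 0 = 5886 bp
  7843 − 5886 = 1957 bp
  9446 − 7843 = 1603 bp
  10536 − 9446 = 1090 bp
Sorted largest to smallest: 5886, 1957, 1603, 1090 bp.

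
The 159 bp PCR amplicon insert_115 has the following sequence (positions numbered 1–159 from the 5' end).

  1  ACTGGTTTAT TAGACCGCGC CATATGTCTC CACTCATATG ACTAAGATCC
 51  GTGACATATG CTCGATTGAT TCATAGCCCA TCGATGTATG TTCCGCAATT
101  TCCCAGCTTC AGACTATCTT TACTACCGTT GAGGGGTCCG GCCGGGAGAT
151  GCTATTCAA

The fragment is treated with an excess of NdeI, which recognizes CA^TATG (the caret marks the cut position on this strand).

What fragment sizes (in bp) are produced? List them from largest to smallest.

103, 22, 20, 14 bp

NdeI sites (CATATG) start at positions 21, 35, 55.
NdeI cuts after base 2 of each site, so after positions 22, 36, 56.
Linear molecule, 3 cuts → 4 fragments:
  1–22 → 22 bp
  23–36 → 14 bp
  37–56 → 20 bp
  57–159 → 103 bp
Sorted largest to smallest: 103, 22, 20, 14 bp.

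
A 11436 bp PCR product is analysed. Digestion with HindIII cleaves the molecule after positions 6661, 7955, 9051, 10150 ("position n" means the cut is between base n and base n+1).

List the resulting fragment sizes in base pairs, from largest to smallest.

6661, 1294, 1286, 1099, 1096 bp

Linear molecule, 4 cuts → 5 fragments:
  6661 − 0 = 6661 bp
  7955 − 6661 = 1294 bp
  9051 − 7955 = 1096 bp
  10150 − 9051 = 1099 bp
  11436 − 10150 = 1286 bp
Sorted largest to smallest: 6661, 1294, 1286, 1099, 1096 bp.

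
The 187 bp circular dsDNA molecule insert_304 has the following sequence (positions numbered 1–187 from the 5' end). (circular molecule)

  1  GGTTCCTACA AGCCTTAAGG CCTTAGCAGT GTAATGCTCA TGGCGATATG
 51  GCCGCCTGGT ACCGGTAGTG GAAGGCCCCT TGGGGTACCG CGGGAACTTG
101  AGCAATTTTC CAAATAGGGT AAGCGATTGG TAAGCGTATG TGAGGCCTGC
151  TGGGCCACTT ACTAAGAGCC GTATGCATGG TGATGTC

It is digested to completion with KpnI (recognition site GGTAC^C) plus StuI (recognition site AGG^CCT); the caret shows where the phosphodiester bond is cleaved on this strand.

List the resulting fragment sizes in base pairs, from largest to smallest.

KpnI sites (GGTACC) start at positions 58, 84.
KpnI cuts after base 5 of each site (before the last base), so after positions 62, 88.
StuI sites (AGGCCT) start at positions 18, 143.
StuI cuts after base 3 of each site, so after positions 20, 145.
Combined cut positions: 20, 62, 88, 145.
Circular molecule, 4 cuts → 4 fragments:
  21–62 → 42 bp
  63–88 → 26 bp
  89–145 → 57 bp
  146–187 then 1–20 → 42 + 20 = 62 bp
Sorted largest to smallest: 62, 57, 42, 26 bp.

62, 57, 42, 26 bp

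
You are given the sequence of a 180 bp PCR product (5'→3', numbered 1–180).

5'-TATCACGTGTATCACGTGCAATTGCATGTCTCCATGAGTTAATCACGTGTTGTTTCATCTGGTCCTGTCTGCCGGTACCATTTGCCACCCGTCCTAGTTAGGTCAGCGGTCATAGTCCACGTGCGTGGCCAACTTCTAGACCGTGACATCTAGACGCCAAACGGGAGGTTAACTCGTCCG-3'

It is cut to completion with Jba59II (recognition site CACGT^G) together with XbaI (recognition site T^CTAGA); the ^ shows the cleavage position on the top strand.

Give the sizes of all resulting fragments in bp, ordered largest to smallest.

Jba59II sites (CACGTG) start at positions 4, 13, 44, 118.
Jba59II cuts after base 5 of each site (before the last base), so after positions 8, 17, 48, 122.
XbaI sites (TCTAGA) start at positions 135, 149.
XbaI cuts after the first base of each site, so after positions 135, 149.
Combined cut positions: 8, 17, 48, 122, 135, 149.
Linear molecule, 6 cuts → 7 fragments:
  1–8 → 8 bp
  9–17 → 9 bp
  18–48 → 31 bp
  49–122 → 74 bp
  123–135 → 13 bp
  136–149 → 14 bp
  150–180 → 31 bp
Sorted largest to smallest: 74, 31, 31, 14, 13, 9, 8 bp.

74, 31, 31, 14, 13, 9, 8 bp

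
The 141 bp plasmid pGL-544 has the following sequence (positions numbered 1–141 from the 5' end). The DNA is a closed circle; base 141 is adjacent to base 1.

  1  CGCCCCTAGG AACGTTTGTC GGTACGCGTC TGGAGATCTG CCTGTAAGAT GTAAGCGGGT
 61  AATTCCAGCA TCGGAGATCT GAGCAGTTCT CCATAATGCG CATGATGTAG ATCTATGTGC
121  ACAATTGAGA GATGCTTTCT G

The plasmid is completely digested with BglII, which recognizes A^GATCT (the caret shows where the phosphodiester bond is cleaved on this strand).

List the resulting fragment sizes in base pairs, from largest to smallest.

BglII sites (AGATCT) start at positions 34, 75, 109.
BglII cuts after the first base of each site, so after positions 34, 75, 109.
Circular molecule, 3 cuts → 3 fragments:
  35–75 → 41 bp
  76–109 → 34 bp
  110–141 then 1–34 → 32 + 34 = 66 bp
Sorted largest to smallest: 66, 41, 34 bp.

66, 41, 34 bp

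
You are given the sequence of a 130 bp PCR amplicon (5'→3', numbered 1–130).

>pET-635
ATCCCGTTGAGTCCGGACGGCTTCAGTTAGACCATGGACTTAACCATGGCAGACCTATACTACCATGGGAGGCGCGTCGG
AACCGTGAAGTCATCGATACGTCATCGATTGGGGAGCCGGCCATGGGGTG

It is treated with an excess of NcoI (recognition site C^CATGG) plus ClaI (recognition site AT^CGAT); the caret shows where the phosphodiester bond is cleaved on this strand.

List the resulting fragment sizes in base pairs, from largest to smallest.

NcoI sites (CCATGG) start at positions 32, 44, 63, 121.
NcoI cuts after the first base of each site, so after positions 32, 44, 63, 121.
ClaI sites (ATCGAT) start at positions 93, 104.
ClaI cuts after base 2 of each site, so after positions 94, 105.
Combined cut positions: 32, 44, 63, 94, 105, 121.
Linear molecule, 6 cuts → 7 fragments:
  1–32 → 32 bp
  33–44 → 12 bp
  45–63 → 19 bp
  64–94 → 31 bp
  95–105 → 11 bp
  106–121 → 16 bp
  122–130 → 9 bp
Sorted largest to smallest: 32, 31, 19, 16, 12, 11, 9 bp.

32, 31, 19, 16, 12, 11, 9 bp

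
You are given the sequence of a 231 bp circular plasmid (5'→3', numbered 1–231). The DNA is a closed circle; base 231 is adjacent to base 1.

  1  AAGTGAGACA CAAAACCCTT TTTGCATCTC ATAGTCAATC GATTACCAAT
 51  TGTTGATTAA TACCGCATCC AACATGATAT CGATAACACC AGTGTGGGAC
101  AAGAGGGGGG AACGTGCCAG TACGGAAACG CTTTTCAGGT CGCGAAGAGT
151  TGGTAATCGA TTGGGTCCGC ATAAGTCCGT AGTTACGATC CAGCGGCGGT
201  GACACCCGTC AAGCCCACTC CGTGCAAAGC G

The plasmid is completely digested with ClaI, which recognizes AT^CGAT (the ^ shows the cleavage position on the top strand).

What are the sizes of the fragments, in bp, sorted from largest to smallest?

ClaI sites (ATCGAT) start at positions 38, 79, 156.
ClaI cuts after base 2 of each site, so after positions 39, 80, 157.
Circular molecule, 3 cuts → 3 fragments:
  40–80 → 41 bp
  81–157 → 77 bp
  158–231 then 1–39 → 74 + 39 = 113 bp
Sorted largest to smallest: 113, 77, 41 bp.

113, 77, 41 bp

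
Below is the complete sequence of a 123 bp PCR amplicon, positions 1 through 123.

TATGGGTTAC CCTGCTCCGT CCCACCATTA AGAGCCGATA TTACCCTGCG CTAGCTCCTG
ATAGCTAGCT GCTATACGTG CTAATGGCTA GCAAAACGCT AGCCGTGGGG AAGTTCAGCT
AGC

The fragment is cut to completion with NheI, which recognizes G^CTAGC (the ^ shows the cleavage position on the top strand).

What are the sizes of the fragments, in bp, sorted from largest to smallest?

50, 23, 20, 14, 11, 5 bp

NheI sites (GCTAGC) start at positions 50, 64, 87, 98, 118.
NheI cuts after the first base of each site, so after positions 50, 64, 87, 98, 118.
Linear molecule, 5 cuts → 6 fragments:
  1–50 → 50 bp
  51–64 → 14 bp
  65–87 → 23 bp
  88–98 → 11 bp
  99–118 → 20 bp
  119–123 → 5 bp
Sorted largest to smallest: 50, 23, 20, 14, 11, 5 bp.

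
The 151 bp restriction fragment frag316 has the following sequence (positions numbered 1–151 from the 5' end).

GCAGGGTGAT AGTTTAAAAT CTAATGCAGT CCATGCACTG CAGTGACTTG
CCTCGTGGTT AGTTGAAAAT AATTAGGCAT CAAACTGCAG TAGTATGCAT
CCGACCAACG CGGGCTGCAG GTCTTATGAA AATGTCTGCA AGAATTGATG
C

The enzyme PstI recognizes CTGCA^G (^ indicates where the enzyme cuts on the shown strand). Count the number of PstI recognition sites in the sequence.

CTGCAG occurs starting at positions 38, 85, 115.
PstI cuts at 3 sites.

3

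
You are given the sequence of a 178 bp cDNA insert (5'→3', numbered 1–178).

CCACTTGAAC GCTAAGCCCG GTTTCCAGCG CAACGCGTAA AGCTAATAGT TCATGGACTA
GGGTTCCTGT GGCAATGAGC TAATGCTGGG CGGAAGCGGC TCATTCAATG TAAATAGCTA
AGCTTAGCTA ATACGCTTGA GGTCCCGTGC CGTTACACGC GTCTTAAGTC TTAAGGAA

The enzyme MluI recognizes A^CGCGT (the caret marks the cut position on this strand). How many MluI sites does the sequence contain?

2

ACGCGT occurs starting at positions 33, 157.
MluI cuts at 2 sites.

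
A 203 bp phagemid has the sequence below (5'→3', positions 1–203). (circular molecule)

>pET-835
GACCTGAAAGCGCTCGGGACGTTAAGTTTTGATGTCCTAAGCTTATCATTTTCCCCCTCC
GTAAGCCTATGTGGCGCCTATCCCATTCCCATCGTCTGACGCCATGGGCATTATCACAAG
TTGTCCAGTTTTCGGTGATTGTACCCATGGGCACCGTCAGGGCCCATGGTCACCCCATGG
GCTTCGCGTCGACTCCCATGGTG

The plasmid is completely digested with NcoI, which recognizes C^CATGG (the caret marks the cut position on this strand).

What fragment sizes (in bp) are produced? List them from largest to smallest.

109, 43, 21, 19, 11 bp

NcoI sites (CCATGG) start at positions 102, 145, 164, 175, 196.
NcoI cuts after the first base of each site, so after positions 102, 145, 164, 175, 196.
Circular molecule, 5 cuts → 5 fragments:
  103–145 → 43 bp
  146–164 → 19 bp
  165–175 → 11 bp
  176–196 → 21 bp
  197–203 then 1–102 → 7 + 102 = 109 bp
Sorted largest to smallest: 109, 43, 21, 19, 11 bp.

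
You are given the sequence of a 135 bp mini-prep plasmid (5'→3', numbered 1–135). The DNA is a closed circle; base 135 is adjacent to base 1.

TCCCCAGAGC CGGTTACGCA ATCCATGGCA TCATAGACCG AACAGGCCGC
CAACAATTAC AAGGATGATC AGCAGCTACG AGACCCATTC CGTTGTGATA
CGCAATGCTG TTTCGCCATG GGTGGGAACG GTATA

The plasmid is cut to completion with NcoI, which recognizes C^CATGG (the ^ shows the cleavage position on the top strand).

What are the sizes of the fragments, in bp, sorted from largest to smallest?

93, 42 bp

NcoI sites (CCATGG) start at positions 23, 116.
NcoI cuts after the first base of each site, so after positions 23, 116.
Circular molecule, 2 cuts → 2 fragments:
  24–116 → 93 bp
  117–135 then 1–23 → 19 + 23 = 42 bp
Sorted largest to smallest: 93, 42 bp.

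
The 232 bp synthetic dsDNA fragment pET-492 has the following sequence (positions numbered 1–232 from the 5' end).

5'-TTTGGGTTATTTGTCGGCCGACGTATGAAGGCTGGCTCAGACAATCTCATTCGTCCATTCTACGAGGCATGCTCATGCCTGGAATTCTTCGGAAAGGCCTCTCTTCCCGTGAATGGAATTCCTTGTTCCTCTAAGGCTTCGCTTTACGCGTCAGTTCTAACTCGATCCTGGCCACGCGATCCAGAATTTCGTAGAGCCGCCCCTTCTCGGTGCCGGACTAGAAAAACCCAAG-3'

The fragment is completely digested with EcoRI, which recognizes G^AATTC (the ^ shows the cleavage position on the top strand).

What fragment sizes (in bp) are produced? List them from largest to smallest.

116, 82, 34 bp

EcoRI sites (GAATTC) start at positions 82, 116.
EcoRI cuts after the first base of each site, so after positions 82, 116.
Linear molecule, 2 cuts → 3 fragments:
  1–82 → 82 bp
  83–116 → 34 bp
  117–232 → 116 bp
Sorted largest to smallest: 116, 82, 34 bp.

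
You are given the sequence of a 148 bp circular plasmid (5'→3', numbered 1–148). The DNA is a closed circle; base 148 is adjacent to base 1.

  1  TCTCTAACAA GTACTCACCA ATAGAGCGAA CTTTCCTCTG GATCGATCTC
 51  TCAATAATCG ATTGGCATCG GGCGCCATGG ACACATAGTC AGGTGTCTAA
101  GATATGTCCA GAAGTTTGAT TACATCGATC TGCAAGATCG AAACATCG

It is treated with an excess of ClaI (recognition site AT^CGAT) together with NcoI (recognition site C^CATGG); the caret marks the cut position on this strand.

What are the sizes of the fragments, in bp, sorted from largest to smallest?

66, 50, 17, 15 bp

ClaI sites (ATCGAT) start at positions 42, 57, 124.
ClaI cuts after base 2 of each site, so after positions 43, 58, 125.
The NcoI site (CCATGG) starts at position 75.
NcoI cuts after the first base of each site, so after position 75.
Combined cut positions: 43, 58, 75, 125.
Circular molecule, 4 cuts → 4 fragments:
  44–58 → 15 bp
  59–75 → 17 bp
  76–125 → 50 bp
  126–148 then 1–43 → 23 + 43 = 66 bp
Sorted largest to smallest: 66, 50, 17, 15 bp.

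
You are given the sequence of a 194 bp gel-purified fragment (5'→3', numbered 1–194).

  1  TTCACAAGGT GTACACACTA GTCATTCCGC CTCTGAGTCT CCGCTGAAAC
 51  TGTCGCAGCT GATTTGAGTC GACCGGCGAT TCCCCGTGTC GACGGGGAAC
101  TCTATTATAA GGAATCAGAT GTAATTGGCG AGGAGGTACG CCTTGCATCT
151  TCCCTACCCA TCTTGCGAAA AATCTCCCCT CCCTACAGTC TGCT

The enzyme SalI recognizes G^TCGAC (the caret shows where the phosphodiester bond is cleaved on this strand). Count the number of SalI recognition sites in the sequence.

GTCGAC occurs starting at positions 68, 88.
SalI cuts at 2 sites.

2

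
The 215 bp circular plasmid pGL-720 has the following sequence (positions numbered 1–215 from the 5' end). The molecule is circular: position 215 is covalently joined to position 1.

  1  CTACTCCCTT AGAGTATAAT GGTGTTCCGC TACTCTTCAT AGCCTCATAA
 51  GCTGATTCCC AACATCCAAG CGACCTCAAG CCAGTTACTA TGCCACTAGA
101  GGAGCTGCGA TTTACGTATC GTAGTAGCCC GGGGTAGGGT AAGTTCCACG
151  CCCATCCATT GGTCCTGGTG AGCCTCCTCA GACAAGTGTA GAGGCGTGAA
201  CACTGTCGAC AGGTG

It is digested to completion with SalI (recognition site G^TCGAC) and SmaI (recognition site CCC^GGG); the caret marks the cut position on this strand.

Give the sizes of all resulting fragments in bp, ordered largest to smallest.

140, 75 bp

The SalI site (GTCGAC) starts at position 205.
SalI cuts after the first base of each site, so after position 205.
The SmaI site (CCCGGG) starts at position 128.
SmaI cuts after base 3 of each site, so after position 130.
Combined cut positions: 130, 205.
Circular molecule, 2 cuts → 2 fragments:
  131–205 → 75 bp
  206–215 then 1–130 → 10 + 130 = 140 bp
Sorted largest to smallest: 140, 75 bp.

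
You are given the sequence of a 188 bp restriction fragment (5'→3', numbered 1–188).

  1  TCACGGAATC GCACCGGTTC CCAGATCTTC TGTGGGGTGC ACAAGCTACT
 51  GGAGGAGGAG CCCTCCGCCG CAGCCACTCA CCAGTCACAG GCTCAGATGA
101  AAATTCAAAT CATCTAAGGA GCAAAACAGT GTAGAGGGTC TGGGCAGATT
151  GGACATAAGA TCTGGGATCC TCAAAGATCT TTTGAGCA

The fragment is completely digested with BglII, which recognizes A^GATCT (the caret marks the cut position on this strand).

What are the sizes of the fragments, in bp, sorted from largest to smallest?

BglII sites (AGATCT) start at positions 23, 158, 175.
BglII cuts after the first base of each site, so after positions 23, 158, 175.
Linear molecule, 3 cuts → 4 fragments:
  1–23 → 23 bp
  24–158 → 135 bp
  159–175 → 17 bp
  176–188 → 13 bp
Sorted largest to smallest: 135, 23, 17, 13 bp.

135, 23, 17, 13 bp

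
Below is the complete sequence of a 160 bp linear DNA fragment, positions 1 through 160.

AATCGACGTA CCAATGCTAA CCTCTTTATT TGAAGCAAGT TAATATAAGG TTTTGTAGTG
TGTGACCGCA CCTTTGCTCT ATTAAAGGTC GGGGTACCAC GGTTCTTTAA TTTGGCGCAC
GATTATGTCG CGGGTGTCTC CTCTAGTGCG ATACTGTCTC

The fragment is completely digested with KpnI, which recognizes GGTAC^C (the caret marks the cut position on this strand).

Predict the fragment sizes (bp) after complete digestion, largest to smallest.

The KpnI site (GGTACC) starts at position 93.
KpnI cuts after base 5 of each site (before the last base), so after position 97.
Linear molecule, 1 cut → 2 fragments:
  1–97 → 97 bp
  98–160 → 63 bp
Sorted largest to smallest: 97, 63 bp.

97, 63 bp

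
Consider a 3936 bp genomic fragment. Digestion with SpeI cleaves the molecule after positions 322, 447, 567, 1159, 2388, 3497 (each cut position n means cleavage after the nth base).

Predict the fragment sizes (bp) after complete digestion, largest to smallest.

Linear molecule, 6 cuts → 7 fragments:
  322 − 0 = 322 bp
  447 − 322 = 125 bp
  567 − 447 = 120 bp
  1159 − 567 = 592 bp
  2388 − 1159 = 1229 bp
  3497 − 2388 = 1109 bp
  3936 − 3497 = 439 bp
Sorted largest to smallest: 1229, 1109, 592, 439, 322, 125, 120 bp.

1229, 1109, 592, 439, 322, 125, 120 bp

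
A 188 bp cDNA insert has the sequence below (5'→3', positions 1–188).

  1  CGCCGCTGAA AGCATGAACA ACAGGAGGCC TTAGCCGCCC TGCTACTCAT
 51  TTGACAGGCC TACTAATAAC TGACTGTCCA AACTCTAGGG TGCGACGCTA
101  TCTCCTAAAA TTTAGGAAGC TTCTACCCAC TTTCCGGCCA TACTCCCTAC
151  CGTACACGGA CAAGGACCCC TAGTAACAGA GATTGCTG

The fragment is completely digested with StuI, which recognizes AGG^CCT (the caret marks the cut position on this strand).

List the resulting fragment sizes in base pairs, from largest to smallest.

StuI sites (AGGCCT) start at positions 26, 56.
StuI cuts after base 3 of each site, so after positions 28, 58.
Linear molecule, 2 cuts → 3 fragments:
  1–28 → 28 bp
  29–58 → 30 bp
  59–188 → 130 bp
Sorted largest to smallest: 130, 30, 28 bp.

130, 30, 28 bp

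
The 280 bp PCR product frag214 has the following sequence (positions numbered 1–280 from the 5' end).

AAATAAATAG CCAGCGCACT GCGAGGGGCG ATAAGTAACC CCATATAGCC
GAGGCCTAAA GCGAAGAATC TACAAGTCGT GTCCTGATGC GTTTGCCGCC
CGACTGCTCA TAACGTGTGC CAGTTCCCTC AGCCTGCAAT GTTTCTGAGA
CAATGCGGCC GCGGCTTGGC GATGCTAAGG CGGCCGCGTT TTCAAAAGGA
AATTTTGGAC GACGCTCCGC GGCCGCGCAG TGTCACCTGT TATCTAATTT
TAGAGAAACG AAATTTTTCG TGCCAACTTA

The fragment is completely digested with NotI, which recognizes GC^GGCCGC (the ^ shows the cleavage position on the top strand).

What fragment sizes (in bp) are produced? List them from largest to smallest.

156, 60, 39, 25 bp

NotI sites (GCGGCCGC) start at positions 155, 180, 219.
NotI cuts after base 2 of each site, so after positions 156, 181, 220.
Linear molecule, 3 cuts → 4 fragments:
  1–156 → 156 bp
  157–181 → 25 bp
  182–220 → 39 bp
  221–280 → 60 bp
Sorted largest to smallest: 156, 60, 39, 25 bp.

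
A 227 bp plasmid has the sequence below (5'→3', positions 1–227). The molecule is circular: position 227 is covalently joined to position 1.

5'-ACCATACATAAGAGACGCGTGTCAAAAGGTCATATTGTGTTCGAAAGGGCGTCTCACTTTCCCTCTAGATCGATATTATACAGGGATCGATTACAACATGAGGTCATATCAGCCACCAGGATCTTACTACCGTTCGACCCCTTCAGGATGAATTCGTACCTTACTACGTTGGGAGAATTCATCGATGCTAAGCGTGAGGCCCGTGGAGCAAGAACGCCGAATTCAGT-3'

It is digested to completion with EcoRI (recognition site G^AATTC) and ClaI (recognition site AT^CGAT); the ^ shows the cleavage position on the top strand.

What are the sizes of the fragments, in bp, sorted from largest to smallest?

EcoRI sites (GAATTC) start at positions 150, 175, 219.
EcoRI cuts after the first base of each site, so after positions 150, 175, 219.
ClaI sites (ATCGAT) start at positions 69, 86, 181.
ClaI cuts after base 2 of each site, so after positions 70, 87, 182.
Combined cut positions: 70, 87, 150, 175, 182, 219.
Circular molecule, 6 cuts → 6 fragments:
  71–87 → 17 bp
  88–150 → 63 bp
  151–175 → 25 bp
  176–182 → 7 bp
  183–219 → 37 bp
  220–227 then 1–70 → 8 + 70 = 78 bp
Sorted largest to smallest: 78, 63, 37, 25, 17, 7 bp.

78, 63, 37, 25, 17, 7 bp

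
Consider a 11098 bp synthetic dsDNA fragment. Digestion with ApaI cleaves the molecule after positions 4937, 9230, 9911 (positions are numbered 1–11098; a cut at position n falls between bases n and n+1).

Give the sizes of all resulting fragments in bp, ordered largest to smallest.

4937, 4293, 1187, 681 bp

Linear molecule, 3 cuts → 4 fragments:
  4937 − 0 = 4937 bp
  9230 − 4937 = 4293 bp
  9911 − 9230 = 681 bp
  11098 − 9911 = 1187 bp
Sorted largest to smallest: 4937, 4293, 1187, 681 bp.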